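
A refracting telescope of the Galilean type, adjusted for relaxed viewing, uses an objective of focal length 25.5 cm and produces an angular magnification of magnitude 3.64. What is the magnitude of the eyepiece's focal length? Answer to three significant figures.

7.01 cm

|M| = f_obj/|f_eye|, so |f_eye| = f_obj/|M| = 25.5/3.64 = 7.005 cm.
(The eyepiece is diverging, so its signed focal length is -7.005 cm.)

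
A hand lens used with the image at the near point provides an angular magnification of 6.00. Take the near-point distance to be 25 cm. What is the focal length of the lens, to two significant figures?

For the image at the near point, M = 1 + D/f.
f = D/(M - 1) = 25/(6.0 - 1) = 5.000 cm.

5.0 cm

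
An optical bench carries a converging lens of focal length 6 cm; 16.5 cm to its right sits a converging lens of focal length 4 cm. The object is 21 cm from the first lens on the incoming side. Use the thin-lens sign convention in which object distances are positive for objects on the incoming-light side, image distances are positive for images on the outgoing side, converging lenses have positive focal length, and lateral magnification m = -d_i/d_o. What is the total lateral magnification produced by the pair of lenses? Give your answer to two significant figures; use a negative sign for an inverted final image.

Lens 1: 1/d_i1 = 1/f_1 - 1/d_o1 = 1/6 - 1/21 = 0.11905 cm^-1, so d_i1 = 8.400 cm.
m_1 = -(8.400)/21 = -0.4000.
That image sits 8.100 cm in front of the second lens, so d_o2 = 8.100 cm.
Lens 2: 1/d_i2 = 1/f_2 - 1/d_o2 = 1/4 - 1/(8.100) = 0.12654 cm^-1, so d_i2 = 7.902 cm.
m_2 = -(7.902)/(8.100) = -0.9756.
Total m = m_1 x m_2 = (-0.4000)(-0.9756) = 0.3902.

0.39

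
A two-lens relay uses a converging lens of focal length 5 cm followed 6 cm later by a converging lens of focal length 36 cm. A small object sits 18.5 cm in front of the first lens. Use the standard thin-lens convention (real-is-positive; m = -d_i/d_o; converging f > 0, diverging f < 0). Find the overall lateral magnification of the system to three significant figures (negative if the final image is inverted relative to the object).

Applying the thin-lens equation to the first lens, 1/5 = 1/18.5 + 1/d_i1, which gives d_i1 = 6.852 cm.
Its lateral magnification is m_1 = -d_i1/d_o1 = -(6.852)/18.5 = -0.3704.
This image would form 6.852 cm past lens 1, i.e. 0.852 cm beyond lens 2, so it is a virtual object for lens 2: d_o2 = 6 - 6.852 = -0.852 cm.
Applying the thin-lens equation again with f_2 = 36 cm and d_o2 = -0.852 cm gives d_i2 = 0.832 cm.
m_2 = -(0.832)/(-0.852) = 0.9769.
Overall magnification: m = m_1 m_2 = -0.3618.

-0.362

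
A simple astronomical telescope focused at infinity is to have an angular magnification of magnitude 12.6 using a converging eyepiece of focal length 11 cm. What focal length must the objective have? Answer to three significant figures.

139 cm

|M| = f_obj/|f_eye|, so f_obj = |M| x |f_eye| = 12.6 x 11 = 138.600 cm.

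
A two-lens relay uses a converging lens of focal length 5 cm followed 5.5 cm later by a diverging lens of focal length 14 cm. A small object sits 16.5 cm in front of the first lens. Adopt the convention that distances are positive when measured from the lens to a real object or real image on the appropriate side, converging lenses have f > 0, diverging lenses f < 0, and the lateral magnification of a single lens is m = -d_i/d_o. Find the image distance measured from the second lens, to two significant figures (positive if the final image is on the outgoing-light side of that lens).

1.9 cm

Lens 1: 1/d_i1 = 1/f_1 - 1/d_o1 = 1/5 - 1/16.5 = 0.13939 cm^-1, so d_i1 = 7.174 cm.
This image would form 7.174 cm past lens 1, i.e. 1.674 cm beyond lens 2, so it is a virtual object for lens 2: d_o2 = 5.5 - 7.174 = -1.674 cm.
Lens 2: 1/d_i2 = 1/f_2 - 1/d_o2 = 1/(-14) - 1/(-1.674) = 0.52597 cm^-1, so d_i2 = 1.901 cm.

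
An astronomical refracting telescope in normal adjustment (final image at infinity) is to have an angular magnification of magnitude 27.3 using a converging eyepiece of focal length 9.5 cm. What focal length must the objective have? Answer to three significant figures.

|M| = f_obj/|f_eye|, so f_obj = |M| x |f_eye| = 27.3 x 9.5 = 259.350 cm.

259 cm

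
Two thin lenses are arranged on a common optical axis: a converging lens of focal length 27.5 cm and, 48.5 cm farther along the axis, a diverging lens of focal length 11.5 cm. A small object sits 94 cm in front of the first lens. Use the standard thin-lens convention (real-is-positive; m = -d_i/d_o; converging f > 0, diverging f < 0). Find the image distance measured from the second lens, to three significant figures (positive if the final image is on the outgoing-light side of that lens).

-5.24 cm

Applying the thin-lens equation to the first lens, 1/27.5 = 1/94 + 1/d_i1, which gives d_i1 = 38.872 cm.
The intermediate image is 38.872 cm to the right of lens 1, so d_o2 = L - d_i1 = 48.5 - 38.872 = 9.628 cm.
Applying the thin-lens equation again with f_2 = -11.5 cm and d_o2 = 9.628 cm gives d_i2 = -5.240 cm.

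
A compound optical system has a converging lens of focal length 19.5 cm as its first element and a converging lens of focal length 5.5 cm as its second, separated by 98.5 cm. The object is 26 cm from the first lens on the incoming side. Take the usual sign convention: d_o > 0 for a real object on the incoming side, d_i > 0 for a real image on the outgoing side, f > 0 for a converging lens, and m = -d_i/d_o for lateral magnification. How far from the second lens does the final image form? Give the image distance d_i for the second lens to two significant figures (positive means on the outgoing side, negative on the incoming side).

7.5 cm

Lens 1: 1/d_i1 = 1/f_1 - 1/d_o1 = 1/19.5 - 1/26 = 0.01282 cm^-1, so d_i1 = 78.000 cm.
The intermediate image is 78.000 cm to the right of lens 1, so d_o2 = L - d_i1 = 98.5 - 78.000 = 20.500 cm.
Lens 2: 1/d_i2 = 1/f_2 - 1/d_o2 = 1/5.5 - 1/(20.500) = 0.13304 cm^-1, so d_i2 = 7.517 cm.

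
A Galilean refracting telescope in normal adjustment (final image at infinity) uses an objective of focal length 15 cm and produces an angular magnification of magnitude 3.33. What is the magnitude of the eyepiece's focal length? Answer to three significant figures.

|M| = f_obj/|f_eye|, so |f_eye| = f_obj/|M| = 15/3.33 = 4.505 cm.
(The eyepiece is diverging, so its signed focal length is -4.505 cm.)

4.50 cm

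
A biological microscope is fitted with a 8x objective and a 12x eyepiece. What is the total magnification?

96

The overall magnification of a compound microscope is the product of the objective and eyepiece magnifications:
M = M_obj x M_eye = 8 x 12 = 96.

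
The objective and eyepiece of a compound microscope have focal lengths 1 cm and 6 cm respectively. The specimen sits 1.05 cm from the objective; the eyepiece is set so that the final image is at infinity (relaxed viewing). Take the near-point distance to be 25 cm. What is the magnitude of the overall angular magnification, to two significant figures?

83

Objective: 1/d_i = 1/f_obj - 1/d_o = 1/1 - 1/1.05 = 0.04762 cm^-1, so d_i = 21.000 cm.
m_obj = -d_i/d_o = -21.000/1.05 = -20.000.
Eyepiece angular magnification (image at infinity): M_eye = D/f_e = 25/6 = 4.167.
Overall M = m_obj x M_eye = (-20.000)(4.167) = -83.33.
|M| = 83.33.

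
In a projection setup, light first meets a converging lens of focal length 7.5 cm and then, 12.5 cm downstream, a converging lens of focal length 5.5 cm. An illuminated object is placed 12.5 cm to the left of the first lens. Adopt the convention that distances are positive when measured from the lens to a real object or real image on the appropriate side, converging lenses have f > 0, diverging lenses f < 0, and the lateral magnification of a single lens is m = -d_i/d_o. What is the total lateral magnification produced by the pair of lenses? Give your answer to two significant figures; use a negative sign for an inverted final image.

Lens 1: 1/d_i1 = 1/f_1 - 1/d_o1 = 1/7.5 - 1/12.5 = 0.05333 cm^-1, so d_i1 = 18.750 cm.
m_1 = -(18.750)/12.5 = -1.5000.
This image would form 18.750 cm past lens 1, i.e. 6.250 cm beyond lens 2, so it is a virtual object for lens 2: d_o2 = 12.5 - 18.750 = -6.250 cm.
Lens 2: 1/d_i2 = 1/f_2 - 1/d_o2 = 1/5.5 - 1/(-6.250) = 0.34182 cm^-1, so d_i2 = 2.926 cm.
m_2 = -(2.926)/(-6.250) = 0.4681.
The system's lateral magnification is m_1 m_2 = (-1.5000)(0.4681) = -0.7021.

-0.70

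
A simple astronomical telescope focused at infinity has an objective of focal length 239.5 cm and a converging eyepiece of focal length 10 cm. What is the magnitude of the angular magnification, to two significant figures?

24

|M| = f_obj/|f_eye| = 239.5/10 = 23.950.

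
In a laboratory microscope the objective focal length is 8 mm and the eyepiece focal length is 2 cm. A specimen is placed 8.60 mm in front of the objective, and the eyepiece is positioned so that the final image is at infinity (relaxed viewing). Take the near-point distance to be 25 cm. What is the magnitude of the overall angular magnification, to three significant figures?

Convert to cm: f_obj = 8 mm = 0.8 cm; d_o = 8.60 mm = 0.86 cm.
Objective: 1/d_i = 1/f_obj - 1/d_o = 1/0.8 - 1/0.86 = 0.08721 cm^-1, so d_i = 11.467 cm.
m_obj = -d_i/d_o = -11.467/0.86 = -13.333.
Eyepiece angular magnification (image at infinity): M_eye = D/f_e = 25/2 = 12.500.
Overall M = m_obj x M_eye = (-13.333)(12.500) = -166.67.
|M| = 166.67.

167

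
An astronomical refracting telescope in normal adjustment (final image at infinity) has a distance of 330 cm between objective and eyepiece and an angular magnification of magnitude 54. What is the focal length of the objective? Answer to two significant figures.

320 cm

In normal adjustment the tube length equals f_obj + f_eye and |M| = f_obj/f_eye.
So f_obj = 54 f_eye and 54 f_eye + f_eye = 330 cm, giving f_eye = 330/55 = 6.000 cm and f_obj = 324.000 cm.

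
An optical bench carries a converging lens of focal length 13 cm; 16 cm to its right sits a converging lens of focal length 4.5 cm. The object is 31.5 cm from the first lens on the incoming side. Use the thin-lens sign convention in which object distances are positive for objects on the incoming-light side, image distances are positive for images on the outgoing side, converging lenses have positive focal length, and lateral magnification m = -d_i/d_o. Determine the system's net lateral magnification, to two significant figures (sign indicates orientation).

First lens: d_i1 = 1/(1/13 - 1/31.5) = 22.135 cm.
m_1 = -(22.135)/31.5 = -0.7027.
Since 22.135 cm > 16 cm, the first image lies past the second lens and serves as a virtual object: d_o2 = L - d_i1 = -6.135 cm.
Second lens: d_i2 = 1/(1/4.5 - 1/(-6.135)) = 2.596 cm.
m_2 = -(2.596)/(-6.135) = 0.4231.
The system's lateral magnification is m_1 m_2 = (-0.7027)(0.4231) = -0.2973.

-0.30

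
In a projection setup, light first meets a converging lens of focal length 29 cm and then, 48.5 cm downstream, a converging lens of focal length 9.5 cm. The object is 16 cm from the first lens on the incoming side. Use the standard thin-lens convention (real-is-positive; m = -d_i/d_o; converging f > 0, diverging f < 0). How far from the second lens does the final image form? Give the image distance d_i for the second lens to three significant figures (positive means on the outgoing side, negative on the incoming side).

First lens: d_i1 = 1/(1/29 - 1/16) = -35.692 cm.
The intermediate image is virtual, 35.692 cm to the left of lens 1, so d_o2 = L - d_i1 = 48.5 - (-35.692) = 84.192 cm.
Second lens: d_i2 = 1/(1/9.5 - 1/(84.192)) = 10.708 cm.

10.7 cm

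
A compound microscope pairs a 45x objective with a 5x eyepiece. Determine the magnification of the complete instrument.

225

The overall magnification of a compound microscope is the product of the objective and eyepiece magnifications:
M = M_obj x M_eye = 45 x 5 = 225.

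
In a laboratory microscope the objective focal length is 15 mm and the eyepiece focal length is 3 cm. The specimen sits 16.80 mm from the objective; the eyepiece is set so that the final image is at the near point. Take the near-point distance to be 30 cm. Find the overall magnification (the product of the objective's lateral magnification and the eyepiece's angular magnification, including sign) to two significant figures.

-92

Convert to cm: f_obj = 15 mm = 1.5 cm; d_o = 16.80 mm = 1.68 cm.
Objective: 1/d_i = 1/f_obj - 1/d_o = 1/1.5 - 1/1.68 = 0.07143 cm^-1, so d_i = 14.000 cm.
m_obj = -d_i/d_o = -14.000/1.68 = -8.333.
Eyepiece angular magnification (image at near point): M_eye = 1 + D/f_e = 1 + 30/3 = 11.000.
Overall M = m_obj x M_eye = (-8.333)(11.000) = -91.67.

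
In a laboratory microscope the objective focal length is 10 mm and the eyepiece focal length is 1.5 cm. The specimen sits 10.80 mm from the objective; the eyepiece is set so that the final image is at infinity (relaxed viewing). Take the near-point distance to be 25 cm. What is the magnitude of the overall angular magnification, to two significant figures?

Convert to cm: f_obj = 10 mm = 1 cm; d_o = 10.80 mm = 1.08 cm.
Objective: 1/d_i = 1/f_obj - 1/d_o = 1/1 - 1/1.08 = 0.07407 cm^-1, so d_i = 13.500 cm.
m_obj = -d_i/d_o = -13.500/1.08 = -12.500.
Eyepiece angular magnification (image at infinity): M_eye = D/f_e = 25/1.5 = 16.667.
Overall M = m_obj x M_eye = (-12.500)(16.667) = -208.33.
|M| = 208.33.

210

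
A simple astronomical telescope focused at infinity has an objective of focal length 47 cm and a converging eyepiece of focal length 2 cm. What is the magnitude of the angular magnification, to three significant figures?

23.5

|M| = f_obj/|f_eye| = 47/2 = 23.500.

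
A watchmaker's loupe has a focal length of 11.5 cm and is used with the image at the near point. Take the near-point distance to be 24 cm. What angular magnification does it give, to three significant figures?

3.09

M = 1 + D/f = 1 + 24/11.5 = 3.087.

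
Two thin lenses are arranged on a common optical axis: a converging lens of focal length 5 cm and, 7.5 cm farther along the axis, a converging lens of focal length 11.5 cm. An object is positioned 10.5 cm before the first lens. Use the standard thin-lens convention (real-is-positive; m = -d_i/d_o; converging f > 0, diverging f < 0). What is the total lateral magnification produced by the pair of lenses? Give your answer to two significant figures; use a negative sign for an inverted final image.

Applying the thin-lens equation to the first lens, 1/5 = 1/10.5 + 1/d_i1, which gives d_i1 = 9.545 cm.
Its lateral magnification is m_1 = -d_i1/d_o1 = -(9.545)/10.5 = -0.9091.
Since 9.545 cm > 7.5 cm, the first image lies past the second lens and serves as a virtual object: d_o2 = L - d_i1 = -2.045 cm.
Applying the thin-lens equation again with f_2 = 11.5 cm and d_o2 = -2.045 cm gives d_i2 = 1.737 cm.
m_2 = -(1.737)/(-2.045) = 0.8490.
Overall magnification: m = m_1 m_2 = -0.7718.

-0.77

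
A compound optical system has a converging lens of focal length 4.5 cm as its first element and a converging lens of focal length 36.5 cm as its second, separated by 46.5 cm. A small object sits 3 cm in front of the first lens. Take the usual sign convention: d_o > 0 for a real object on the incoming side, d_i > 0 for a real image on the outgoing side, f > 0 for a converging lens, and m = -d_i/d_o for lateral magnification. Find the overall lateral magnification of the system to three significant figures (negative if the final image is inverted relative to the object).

Applying the thin-lens equation to the first lens, 1/4.5 = 1/3 + 1/d_i1, which gives d_i1 = -9.000 cm.
Its lateral magnification is m_1 = -d_i1/d_o1 = -(-9.000)/3 = 3.0000.
With d_i1 < 0 the first image is virtual and lies on the object side; the object distance for lens 2 is d_o2 = 46.5 - (-9.000) = 55.500 cm.
Applying the thin-lens equation again with f_2 = 36.5 cm and d_o2 = 55.500 cm gives d_i2 = 106.618 cm.
m_2 = -(106.618)/(55.500) = -1.9211.
Total m = m_1 x m_2 = (3.0000)(-1.9211) = -5.7632.

-5.76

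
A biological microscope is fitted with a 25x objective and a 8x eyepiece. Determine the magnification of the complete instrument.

The overall magnification of a compound microscope is the product of the objective and eyepiece magnifications:
M = M_obj x M_eye = 25 x 8 = 200.

200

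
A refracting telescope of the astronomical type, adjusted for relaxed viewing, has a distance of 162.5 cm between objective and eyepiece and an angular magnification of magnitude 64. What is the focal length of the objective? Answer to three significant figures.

160 cm

In normal adjustment the tube length equals f_obj + f_eye and |M| = f_obj/f_eye.
So f_obj = 64 f_eye and 64 f_eye + f_eye = 162.5 cm, giving f_eye = 162.5/65 = 2.500 cm and f_obj = 160.000 cm.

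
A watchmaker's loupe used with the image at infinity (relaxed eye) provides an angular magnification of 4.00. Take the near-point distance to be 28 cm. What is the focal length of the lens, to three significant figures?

For the image at infinity, M = D/f.
f = D/M = 28/4.0 = 7.000 cm.

7.00 cm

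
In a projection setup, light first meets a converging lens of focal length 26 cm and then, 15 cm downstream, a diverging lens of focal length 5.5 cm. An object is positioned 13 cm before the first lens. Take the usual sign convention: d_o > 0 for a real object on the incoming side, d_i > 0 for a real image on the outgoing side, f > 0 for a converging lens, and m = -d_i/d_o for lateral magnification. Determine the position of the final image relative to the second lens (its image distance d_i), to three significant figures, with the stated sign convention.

Lens 1: 1/d_i1 = 1/f_1 - 1/d_o1 = 1/26 - 1/13 = -0.03846 cm^-1, so d_i1 = -26.000 cm.
With d_i1 < 0 the first image is virtual and lies on the object side; the object distance for lens 2 is d_o2 = 15 - (-26.000) = 41.000 cm.
Lens 2: 1/d_i2 = 1/f_2 - 1/d_o2 = 1/(-5.5) - 1/(41.000) = -0.20621 cm^-1, so d_i2 = -4.849 cm.

-4.85 cm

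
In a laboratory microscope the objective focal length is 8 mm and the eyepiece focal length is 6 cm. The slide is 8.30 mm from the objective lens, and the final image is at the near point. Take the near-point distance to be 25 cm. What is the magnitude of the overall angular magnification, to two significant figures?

140

Convert to cm: f_obj = 8 mm = 0.8 cm; d_o = 8.30 mm = 0.83 cm.
Objective: 1/d_i = 1/f_obj - 1/d_o = 1/0.8 - 1/0.83 = 0.04518 cm^-1, so d_i = 22.133 cm.
m_obj = -d_i/d_o = -22.133/0.83 = -26.667.
Eyepiece angular magnification (image at near point): M_eye = 1 + D/f_e = 1 + 25/6 = 5.167.
Overall M = m_obj x M_eye = (-26.667)(5.167) = -137.78.
|M| = 137.78.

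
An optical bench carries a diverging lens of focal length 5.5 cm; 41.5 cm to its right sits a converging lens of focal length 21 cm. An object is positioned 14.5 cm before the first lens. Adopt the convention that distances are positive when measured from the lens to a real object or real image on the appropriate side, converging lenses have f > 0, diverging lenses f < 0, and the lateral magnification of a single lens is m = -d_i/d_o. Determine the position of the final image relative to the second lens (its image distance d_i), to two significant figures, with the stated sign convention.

Lens 1: 1/d_i1 = 1/f_1 - 1/d_o1 = 1/(-5.5) - 1/14.5 = -0.25078 cm^-1, so d_i1 = -3.988 cm.
The intermediate image is virtual, 3.988 cm to the left of lens 1, so d_o2 = L - d_i1 = 41.5 - (-3.988) = 45.487 cm.
Lens 2: 1/d_i2 = 1/f_2 - 1/d_o2 = 1/21 - 1/(45.487) = 0.02563 cm^-1, so d_i2 = 39.009 cm.

39 cm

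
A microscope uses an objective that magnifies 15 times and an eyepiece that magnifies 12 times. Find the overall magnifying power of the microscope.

180

The overall magnification of a compound microscope is the product of the objective and eyepiece magnifications:
M = M_obj x M_eye = 15 x 12 = 180.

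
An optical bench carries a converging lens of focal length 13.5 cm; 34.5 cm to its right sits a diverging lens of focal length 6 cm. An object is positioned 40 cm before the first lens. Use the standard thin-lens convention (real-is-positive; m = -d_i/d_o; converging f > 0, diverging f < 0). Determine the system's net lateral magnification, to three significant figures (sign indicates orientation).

Lens 1: 1/d_i1 = 1/f_1 - 1/d_o1 = 1/13.5 - 1/40 = 0.04907 cm^-1, so d_i1 = 20.377 cm.
m_1 = -(20.377)/40 = -0.5094.
The intermediate image is 20.377 cm to the right of lens 1, so d_o2 = L - d_i1 = 34.5 - 20.377 = 14.123 cm.
Lens 2: 1/d_i2 = 1/f_2 - 1/d_o2 = 1/(-6) - 1/(14.123) = -0.23747 cm^-1, so d_i2 = -4.211 cm.
m_2 = -(-4.211)/(14.123) = 0.2982.
Overall magnification: m = m_1 m_2 = -0.1519.

-0.152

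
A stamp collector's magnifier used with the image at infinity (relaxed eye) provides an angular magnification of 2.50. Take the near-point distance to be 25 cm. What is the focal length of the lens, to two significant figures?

For the image at infinity, M = D/f.
f = D/M = 25/2.5 = 10.000 cm.

10 cm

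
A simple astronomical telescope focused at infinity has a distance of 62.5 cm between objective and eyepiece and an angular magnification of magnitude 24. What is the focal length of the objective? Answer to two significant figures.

60 cm

In normal adjustment the tube length equals f_obj + f_eye and |M| = f_obj/f_eye.
So f_obj = 24 f_eye and 24 f_eye + f_eye = 62.5 cm, giving f_eye = 62.5/25 = 2.500 cm and f_obj = 60.000 cm.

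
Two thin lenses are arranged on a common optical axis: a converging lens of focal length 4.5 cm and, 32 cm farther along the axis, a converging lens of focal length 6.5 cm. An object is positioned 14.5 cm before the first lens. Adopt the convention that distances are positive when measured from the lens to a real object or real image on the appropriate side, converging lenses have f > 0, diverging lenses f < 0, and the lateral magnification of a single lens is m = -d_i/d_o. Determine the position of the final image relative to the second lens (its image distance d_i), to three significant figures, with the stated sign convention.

8.73 cm

Lens 1: 1/d_i1 = 1/f_1 - 1/d_o1 = 1/4.5 - 1/14.5 = 0.15326 cm^-1, so d_i1 = 6.525 cm.
Object distance for lens 2: d_o2 = 32 - 6.525 = 25.475 cm.
Lens 2: 1/d_i2 = 1/f_2 - 1/d_o2 = 1/6.5 - 1/(25.475) = 0.11459 cm^-1, so d_i2 = 8.727 cm.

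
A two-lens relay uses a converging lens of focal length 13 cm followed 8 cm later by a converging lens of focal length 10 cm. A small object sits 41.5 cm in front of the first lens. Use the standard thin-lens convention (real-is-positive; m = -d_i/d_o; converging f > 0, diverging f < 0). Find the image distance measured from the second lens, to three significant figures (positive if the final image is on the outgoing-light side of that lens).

5.22 cm

First lens: d_i1 = 1/(1/13 - 1/41.5) = 18.930 cm.
Since 18.930 cm > 8 cm, the first image lies past the second lens and serves as a virtual object: d_o2 = L - d_i1 = -10.930 cm.
Second lens: d_i2 = 1/(1/10 - 1/(-10.930)) = 5.222 cm.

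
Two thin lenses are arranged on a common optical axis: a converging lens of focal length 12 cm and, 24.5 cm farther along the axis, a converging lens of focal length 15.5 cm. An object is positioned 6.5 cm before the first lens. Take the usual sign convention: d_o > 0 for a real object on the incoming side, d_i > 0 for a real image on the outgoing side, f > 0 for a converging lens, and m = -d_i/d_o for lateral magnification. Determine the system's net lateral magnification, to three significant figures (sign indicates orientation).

Applying the thin-lens equation to the first lens, 1/12 = 1/6.5 + 1/d_i1, which gives d_i1 = -14.182 cm.
Its lateral magnification is m_1 = -d_i1/d_o1 = -(-14.182)/6.5 = 2.1818.
The intermediate image is virtual, 14.182 cm to the left of lens 1, so d_o2 = L - d_i1 = 24.5 - (-14.182) = 38.682 cm.
Applying the thin-lens equation again with f_2 = 15.5 cm and d_o2 = 38.682 cm gives d_i2 = 25.864 cm.
m_2 = -(25.864)/(38.682) = -0.6686.
The system's lateral magnification is m_1 m_2 = (2.1818)(-0.6686) = -1.4588.

-1.46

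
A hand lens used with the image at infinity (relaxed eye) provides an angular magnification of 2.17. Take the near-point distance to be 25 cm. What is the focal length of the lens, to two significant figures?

12 cm

For the image at infinity, M = D/f.
f = D/M = 25/2.17 = 11.521 cm.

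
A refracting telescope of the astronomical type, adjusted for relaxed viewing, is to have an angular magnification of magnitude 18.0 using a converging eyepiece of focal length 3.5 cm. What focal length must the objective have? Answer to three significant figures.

|M| = f_obj/|f_eye|, so f_obj = |M| x |f_eye| = 18.0 x 3.5 = 63.000 cm.

63.0 cm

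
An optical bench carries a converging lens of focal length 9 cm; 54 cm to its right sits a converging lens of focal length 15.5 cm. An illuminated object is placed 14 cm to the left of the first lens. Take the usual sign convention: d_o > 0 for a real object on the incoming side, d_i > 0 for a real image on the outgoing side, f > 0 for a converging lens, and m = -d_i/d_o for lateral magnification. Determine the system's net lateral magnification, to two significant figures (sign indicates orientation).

Applying the thin-lens equation to the first lens, 1/9 = 1/14 + 1/d_i1, which gives d_i1 = 25.200 cm.
Its lateral magnification is m_1 = -d_i1/d_o1 = -(25.200)/14 = -1.8000.
That image sits 28.800 cm in front of the second lens, so d_o2 = 28.800 cm.
Applying the thin-lens equation again with f_2 = 15.5 cm and d_o2 = 28.800 cm gives d_i2 = 33.564 cm.
m_2 = -(33.564)/(28.800) = -1.1654.
Overall magnification: m = m_1 m_2 = 2.0977.

2.1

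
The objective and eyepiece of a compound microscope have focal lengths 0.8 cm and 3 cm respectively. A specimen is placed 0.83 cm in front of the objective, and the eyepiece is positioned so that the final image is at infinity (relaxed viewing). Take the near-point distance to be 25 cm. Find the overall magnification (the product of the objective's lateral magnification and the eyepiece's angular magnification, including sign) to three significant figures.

Objective: 1/d_i = 1/f_obj - 1/d_o = 1/0.8 - 1/0.83 = 0.04518 cm^-1, so d_i = 22.133 cm.
m_obj = -d_i/d_o = -22.133/0.83 = -26.667.
Eyepiece angular magnification (image at infinity): M_eye = D/f_e = 25/3 = 8.333.
Overall M = m_obj x M_eye = (-26.667)(8.333) = -222.22.

-222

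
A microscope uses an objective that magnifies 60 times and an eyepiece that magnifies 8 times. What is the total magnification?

The overall magnification of a compound microscope is the product of the objective and eyepiece magnifications:
M = M_obj x M_eye = 60 x 8 = 480.

480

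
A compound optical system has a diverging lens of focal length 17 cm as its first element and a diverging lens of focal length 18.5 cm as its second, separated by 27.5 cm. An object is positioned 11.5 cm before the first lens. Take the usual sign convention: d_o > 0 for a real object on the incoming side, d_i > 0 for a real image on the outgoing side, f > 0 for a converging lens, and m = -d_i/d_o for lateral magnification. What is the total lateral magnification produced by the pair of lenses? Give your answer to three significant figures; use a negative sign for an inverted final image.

Lens 1: 1/d_i1 = 1/f_1 - 1/d_o1 = 1/(-17) - 1/11.5 = -0.14578 cm^-1, so d_i1 = -6.860 cm.
m_1 = -(-6.860)/11.5 = 0.5965.
The intermediate image is virtual, 6.860 cm to the left of lens 1, so d_o2 = L - d_i1 = 27.5 - (-6.860) = 34.360 cm.
Lens 2: 1/d_i2 = 1/f_2 - 1/d_o2 = 1/(-18.5) - 1/(34.360) = -0.08316 cm^-1, so d_i2 = -12.025 cm.
m_2 = -(-12.025)/(34.360) = 0.3500.
Overall magnification: m = m_1 m_2 = 0.2088.

0.209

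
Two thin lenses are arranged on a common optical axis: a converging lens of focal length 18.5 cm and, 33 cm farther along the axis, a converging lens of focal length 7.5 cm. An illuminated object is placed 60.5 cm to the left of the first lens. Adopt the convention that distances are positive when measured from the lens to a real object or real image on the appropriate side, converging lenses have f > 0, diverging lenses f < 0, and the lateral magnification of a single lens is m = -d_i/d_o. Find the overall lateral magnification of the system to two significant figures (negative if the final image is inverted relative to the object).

First lens: d_i1 = 1/(1/18.5 - 1/60.5) = 26.649 cm.
m_1 = -(26.649)/60.5 = -0.4405.
The intermediate image is 26.649 cm to the right of lens 1, so d_o2 = L - d_i1 = 33 - 26.649 = 6.351 cm.
Second lens: d_i2 = 1/(1/7.5 - 1/(6.351)) = -41.464 cm.
m_2 = -(-41.464)/(6.351) = 6.5285.
Total m = m_1 x m_2 = (-0.4405)(6.5285) = -2.8756.

-2.9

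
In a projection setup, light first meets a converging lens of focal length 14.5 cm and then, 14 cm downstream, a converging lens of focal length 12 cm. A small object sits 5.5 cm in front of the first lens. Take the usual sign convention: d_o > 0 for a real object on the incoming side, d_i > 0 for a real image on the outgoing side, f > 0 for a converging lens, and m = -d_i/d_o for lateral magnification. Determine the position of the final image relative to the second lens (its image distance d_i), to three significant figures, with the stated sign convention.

First lens: d_i1 = 1/(1/14.5 - 1/5.5) = -8.861 cm.
The intermediate image is virtual, 8.861 cm to the left of lens 1, so d_o2 = L - d_i1 = 14 - (-8.861) = 22.861 cm.
Second lens: d_i2 = 1/(1/12 - 1/(22.861)) = 25.258 cm.

25.3 cm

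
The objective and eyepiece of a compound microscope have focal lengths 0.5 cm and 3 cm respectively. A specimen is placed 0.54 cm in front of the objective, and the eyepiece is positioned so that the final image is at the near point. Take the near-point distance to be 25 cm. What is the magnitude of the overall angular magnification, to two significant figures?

120

Objective: 1/d_i = 1/f_obj - 1/d_o = 1/0.5 - 1/0.54 = 0.14815 cm^-1, so d_i = 6.750 cm.
m_obj = -d_i/d_o = -6.750/0.54 = -12.500.
Eyepiece angular magnification (image at near point): M_eye = 1 + D/f_e = 1 + 25/3 = 9.333.
Overall M = m_obj x M_eye = (-12.500)(9.333) = -116.67.
|M| = 116.67.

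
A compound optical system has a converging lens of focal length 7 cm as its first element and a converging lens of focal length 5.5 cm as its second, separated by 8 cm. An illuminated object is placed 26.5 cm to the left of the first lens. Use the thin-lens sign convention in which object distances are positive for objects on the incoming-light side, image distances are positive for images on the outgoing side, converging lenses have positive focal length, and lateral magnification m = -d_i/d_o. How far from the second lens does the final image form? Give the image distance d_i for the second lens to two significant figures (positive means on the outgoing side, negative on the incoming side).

First lens: d_i1 = 1/(1/7 - 1/26.5) = 9.513 cm.
This image would form 9.513 cm past lens 1, i.e. 1.513 cm beyond lens 2, so it is a virtual object for lens 2: d_o2 = 8 - 9.513 = -1.513 cm.
Second lens: d_i2 = 1/(1/5.5 - 1/(-1.513)) = 1.186 cm.

1.2 cm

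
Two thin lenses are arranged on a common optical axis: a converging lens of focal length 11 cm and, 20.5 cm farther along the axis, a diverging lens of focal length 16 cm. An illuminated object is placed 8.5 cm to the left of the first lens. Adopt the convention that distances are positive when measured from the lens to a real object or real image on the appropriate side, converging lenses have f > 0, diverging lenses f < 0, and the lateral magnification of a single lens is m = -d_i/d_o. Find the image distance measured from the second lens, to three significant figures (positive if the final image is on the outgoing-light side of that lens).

First lens: d_i1 = 1/(1/11 - 1/8.5) = -37.400 cm.
With d_i1 < 0 the first image is virtual and lies on the object side; the object distance for lens 2 is d_o2 = 20.5 - (-37.400) = 57.900 cm.
Second lens: d_i2 = 1/(1/(-16) - 1/(57.900)) = -12.536 cm.

-12.5 cm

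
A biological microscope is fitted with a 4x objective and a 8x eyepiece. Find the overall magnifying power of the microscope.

32

The overall magnification of a compound microscope is the product of the objective and eyepiece magnifications:
M = M_obj x M_eye = 4 x 8 = 32.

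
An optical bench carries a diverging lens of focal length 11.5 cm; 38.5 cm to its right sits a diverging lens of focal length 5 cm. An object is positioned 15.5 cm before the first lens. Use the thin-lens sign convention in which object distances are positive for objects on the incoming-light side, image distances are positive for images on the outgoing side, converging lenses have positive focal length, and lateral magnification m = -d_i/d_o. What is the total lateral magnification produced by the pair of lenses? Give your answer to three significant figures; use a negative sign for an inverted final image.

0.0425

First lens: d_i1 = 1/(1/(-11.5) - 1/15.5) = -6.602 cm.
m_1 = -(-6.602)/15.5 = 0.4259.
The intermediate image is virtual, 6.602 cm to the left of lens 1, so d_o2 = L - d_i1 = 38.5 - (-6.602) = 45.102 cm.
Second lens: d_i2 = 1/(1/(-5) - 1/(45.102)) = -4.501 cm.
m_2 = -(-4.501)/(45.102) = 0.0998.
The system's lateral magnification is m_1 m_2 = (0.4259)(0.0998) = 0.0425.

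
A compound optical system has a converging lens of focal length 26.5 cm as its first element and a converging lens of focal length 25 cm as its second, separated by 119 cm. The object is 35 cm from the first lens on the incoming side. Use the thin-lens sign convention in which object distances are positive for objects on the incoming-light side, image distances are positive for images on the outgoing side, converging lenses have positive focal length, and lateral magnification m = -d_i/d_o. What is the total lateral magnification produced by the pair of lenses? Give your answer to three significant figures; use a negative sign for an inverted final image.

Lens 1: 1/d_i1 = 1/f_1 - 1/d_o1 = 1/26.5 - 1/35 = 0.00916 cm^-1, so d_i1 = 109.118 cm.
m_1 = -(109.118)/35 = -3.1176.
The intermediate image is 109.118 cm to the right of lens 1, so d_o2 = L - d_i1 = 119 - 109.118 = 9.882 cm.
Lens 2: 1/d_i2 = 1/f_2 - 1/d_o2 = 1/25 - 1/(9.882) = -0.06119 cm^-1, so d_i2 = -16.342 cm.
m_2 = -(-16.342)/(9.882) = 1.6537.
Total m = m_1 x m_2 = (-3.1176)(1.6537) = -5.1556.

-5.16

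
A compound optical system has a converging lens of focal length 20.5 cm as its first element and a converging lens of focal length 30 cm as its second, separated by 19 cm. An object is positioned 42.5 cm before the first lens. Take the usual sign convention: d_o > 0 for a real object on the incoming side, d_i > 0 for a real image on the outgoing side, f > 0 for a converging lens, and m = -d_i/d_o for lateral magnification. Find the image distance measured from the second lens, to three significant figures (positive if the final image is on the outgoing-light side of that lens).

Applying the thin-lens equation to the first lens, 1/20.5 = 1/42.5 + 1/d_i1, which gives d_i1 = 39.602 cm.
Since 39.602 cm > 19 cm, the first image lies past the second lens and serves as a virtual object: d_o2 = L - d_i1 = -20.602 cm.
Applying the thin-lens equation again with f_2 = 30 cm and d_o2 = -20.602 cm gives d_i2 = 12.214 cm.

12.2 cm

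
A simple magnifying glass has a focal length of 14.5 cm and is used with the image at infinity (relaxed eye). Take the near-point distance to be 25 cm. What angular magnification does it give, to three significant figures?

1.72

M = D/f = 25/14.5 = 1.724.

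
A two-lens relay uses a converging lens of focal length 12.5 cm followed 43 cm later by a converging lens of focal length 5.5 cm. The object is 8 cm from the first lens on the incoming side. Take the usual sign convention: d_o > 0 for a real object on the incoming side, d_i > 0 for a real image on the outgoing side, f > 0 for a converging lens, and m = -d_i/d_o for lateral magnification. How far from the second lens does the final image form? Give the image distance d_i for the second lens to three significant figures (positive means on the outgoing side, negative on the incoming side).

6.01 cm

Applying the thin-lens equation to the first lens, 1/12.5 = 1/8 + 1/d_i1, which gives d_i1 = -22.222 cm.
With d_i1 < 0 the first image is virtual and lies on the object side; the object distance for lens 2 is d_o2 = 43 - (-22.222) = 65.222 cm.
Applying the thin-lens equation again with f_2 = 5.5 cm and d_o2 = 65.222 cm gives d_i2 = 6.007 cm.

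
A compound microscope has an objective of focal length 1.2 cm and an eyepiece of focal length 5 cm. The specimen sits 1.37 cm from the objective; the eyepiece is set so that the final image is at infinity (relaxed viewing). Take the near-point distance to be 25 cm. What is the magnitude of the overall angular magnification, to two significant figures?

Objective: 1/d_i = 1/f_obj - 1/d_o = 1/1.2 - 1/1.37 = 0.10341 cm^-1, so d_i = 9.671 cm.
m_obj = -d_i/d_o = -9.671/1.37 = -7.059.
Eyepiece angular magnification (image at infinity): M_eye = D/f_e = 25/5 = 5.000.
Overall M = m_obj x M_eye = (-7.059)(5.000) = -35.29.
|M| = 35.29.

35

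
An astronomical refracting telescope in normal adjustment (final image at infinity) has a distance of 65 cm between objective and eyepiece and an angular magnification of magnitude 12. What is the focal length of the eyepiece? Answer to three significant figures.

5.00 cm

In normal adjustment the tube length equals f_obj + f_eye and |M| = f_obj/f_eye.
So f_obj = 12 f_eye and 12 f_eye + f_eye = 65 cm, giving f_eye = 65/13 = 5.000 cm and f_obj = 60.000 cm.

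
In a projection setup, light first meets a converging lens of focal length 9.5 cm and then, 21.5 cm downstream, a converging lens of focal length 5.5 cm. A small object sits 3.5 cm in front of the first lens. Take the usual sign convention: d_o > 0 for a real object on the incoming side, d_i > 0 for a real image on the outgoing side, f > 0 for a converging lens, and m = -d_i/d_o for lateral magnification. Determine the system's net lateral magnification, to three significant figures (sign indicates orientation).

Lens 1: 1/d_i1 = 1/f_1 - 1/d_o1 = 1/9.5 - 1/3.5 = -0.18045 cm^-1, so d_i1 = -5.542 cm.
m_1 = -(-5.542)/3.5 = 1.5833.
The intermediate image is virtual, 5.542 cm to the left of lens 1, so d_o2 = L - d_i1 = 21.5 - (-5.542) = 27.042 cm.
Lens 2: 1/d_i2 = 1/f_2 - 1/d_o2 = 1/5.5 - 1/(27.042) = 0.14484 cm^-1, so d_i2 = 6.904 cm.
m_2 = -(6.904)/(27.042) = -0.2553.
The system's lateral magnification is m_1 m_2 = (1.5833)(-0.2553) = -0.4043.

-0.404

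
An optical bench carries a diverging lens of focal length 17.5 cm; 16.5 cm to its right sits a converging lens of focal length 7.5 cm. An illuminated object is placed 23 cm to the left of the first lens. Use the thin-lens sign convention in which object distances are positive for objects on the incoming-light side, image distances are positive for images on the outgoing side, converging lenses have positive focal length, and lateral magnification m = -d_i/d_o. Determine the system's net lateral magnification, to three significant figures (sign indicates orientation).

Applying the thin-lens equation to the first lens, 1/(-17.5) = 1/23 + 1/d_i1, which gives d_i1 = -9.938 cm.
Its lateral magnification is m_1 = -d_i1/d_o1 = -(-9.938)/23 = 0.4321.
The intermediate image is virtual, 9.938 cm to the left of lens 1, so d_o2 = L - d_i1 = 16.5 - (-9.938) = 26.438 cm.
Applying the thin-lens equation again with f_2 = 7.5 cm and d_o2 = 26.438 cm gives d_i2 = 10.470 cm.
m_2 = -(10.470)/(26.438) = -0.3960.
Total m = m_1 x m_2 = (0.4321)(-0.3960) = -0.1711.

-0.171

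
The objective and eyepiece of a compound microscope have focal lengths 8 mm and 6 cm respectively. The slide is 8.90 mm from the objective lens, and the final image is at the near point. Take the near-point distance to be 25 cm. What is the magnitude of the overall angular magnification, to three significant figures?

Convert to cm: f_obj = 8 mm = 0.8 cm; d_o = 8.90 mm = 0.89 cm.
Objective: 1/d_i = 1/f_obj - 1/d_o = 1/0.8 - 1/0.89 = 0.12640 cm^-1, so d_i = 7.911 cm.
m_obj = -d_i/d_o = -7.911/0.89 = -8.889.
Eyepiece angular magnification (image at near point): M_eye = 1 + D/f_e = 1 + 25/6 = 5.167.
Overall M = m_obj x M_eye = (-8.889)(5.167) = -45.93.
|M| = 45.93.

45.9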